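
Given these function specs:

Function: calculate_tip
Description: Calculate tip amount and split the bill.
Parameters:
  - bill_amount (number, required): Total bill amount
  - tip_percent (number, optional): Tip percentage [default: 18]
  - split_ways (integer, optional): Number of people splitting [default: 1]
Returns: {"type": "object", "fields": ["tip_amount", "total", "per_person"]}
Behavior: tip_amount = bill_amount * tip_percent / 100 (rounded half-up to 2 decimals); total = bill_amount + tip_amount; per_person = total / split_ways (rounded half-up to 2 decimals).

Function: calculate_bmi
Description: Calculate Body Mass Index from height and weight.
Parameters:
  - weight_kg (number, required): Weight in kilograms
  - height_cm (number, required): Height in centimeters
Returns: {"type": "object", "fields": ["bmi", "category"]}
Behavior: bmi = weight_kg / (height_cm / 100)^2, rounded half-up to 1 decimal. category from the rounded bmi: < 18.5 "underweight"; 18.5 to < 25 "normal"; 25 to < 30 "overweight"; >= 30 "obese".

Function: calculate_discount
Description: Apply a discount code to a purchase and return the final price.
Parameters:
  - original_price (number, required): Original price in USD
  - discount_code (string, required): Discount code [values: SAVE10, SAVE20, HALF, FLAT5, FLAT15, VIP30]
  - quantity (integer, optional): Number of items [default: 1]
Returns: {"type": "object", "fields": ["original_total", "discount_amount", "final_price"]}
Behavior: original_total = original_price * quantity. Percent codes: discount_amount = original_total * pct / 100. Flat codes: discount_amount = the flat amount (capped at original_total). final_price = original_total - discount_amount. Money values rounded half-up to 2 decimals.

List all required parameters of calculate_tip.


Parameters of calculate_tip and their required/optional flag:
  bill_amount: required
  tip_percent: optional
  split_ways: optional
bill_amount


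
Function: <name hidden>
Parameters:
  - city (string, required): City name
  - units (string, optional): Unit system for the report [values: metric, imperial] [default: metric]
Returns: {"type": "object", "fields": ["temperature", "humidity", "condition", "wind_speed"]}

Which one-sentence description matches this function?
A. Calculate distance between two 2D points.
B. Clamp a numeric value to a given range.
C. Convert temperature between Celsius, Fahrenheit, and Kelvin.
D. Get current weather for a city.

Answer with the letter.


Parameters city, units and return ["temperature", "humidity", "condition", "wind_speed"] fit: Get current weather for a city.
D


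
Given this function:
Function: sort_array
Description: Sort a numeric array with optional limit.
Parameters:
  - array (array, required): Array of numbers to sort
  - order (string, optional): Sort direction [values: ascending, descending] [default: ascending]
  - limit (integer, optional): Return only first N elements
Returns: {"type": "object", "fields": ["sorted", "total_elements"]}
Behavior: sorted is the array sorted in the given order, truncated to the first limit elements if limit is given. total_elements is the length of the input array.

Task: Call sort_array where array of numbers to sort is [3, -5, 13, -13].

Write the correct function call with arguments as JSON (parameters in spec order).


Mapping each described value to its parameter name:
  'Array of numbers to sort' -> array = [3, -5, 13, -13]
sort_array({"array": [3, -5, 13, -13]})


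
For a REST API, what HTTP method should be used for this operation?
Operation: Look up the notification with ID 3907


GET = read, POST = create, PUT = update/replace, DELETE = remove
This operation is a read.
GET


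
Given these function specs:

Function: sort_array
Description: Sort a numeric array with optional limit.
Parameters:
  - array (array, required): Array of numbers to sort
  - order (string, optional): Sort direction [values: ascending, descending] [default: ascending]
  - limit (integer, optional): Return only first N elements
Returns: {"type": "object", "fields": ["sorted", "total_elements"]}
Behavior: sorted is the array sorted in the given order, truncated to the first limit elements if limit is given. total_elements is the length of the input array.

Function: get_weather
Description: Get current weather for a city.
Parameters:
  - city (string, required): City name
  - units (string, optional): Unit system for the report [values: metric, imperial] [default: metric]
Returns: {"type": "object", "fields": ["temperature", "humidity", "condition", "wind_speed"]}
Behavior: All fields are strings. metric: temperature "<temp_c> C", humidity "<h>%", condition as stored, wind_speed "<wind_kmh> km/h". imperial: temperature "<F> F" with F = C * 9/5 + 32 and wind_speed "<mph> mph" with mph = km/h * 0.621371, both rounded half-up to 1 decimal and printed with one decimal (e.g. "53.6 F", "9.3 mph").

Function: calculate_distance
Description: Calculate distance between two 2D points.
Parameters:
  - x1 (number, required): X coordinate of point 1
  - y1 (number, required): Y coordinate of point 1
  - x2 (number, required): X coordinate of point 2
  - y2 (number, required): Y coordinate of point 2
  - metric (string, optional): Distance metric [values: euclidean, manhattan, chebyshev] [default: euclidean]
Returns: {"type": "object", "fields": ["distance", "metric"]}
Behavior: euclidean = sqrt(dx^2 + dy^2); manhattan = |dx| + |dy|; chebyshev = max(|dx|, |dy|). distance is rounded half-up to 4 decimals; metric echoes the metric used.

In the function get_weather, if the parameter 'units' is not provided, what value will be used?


The get_weather spec declares:
  - units (string, optional): Unit system for the report [values: metric, imperial] [default: metric]
Default:
metric


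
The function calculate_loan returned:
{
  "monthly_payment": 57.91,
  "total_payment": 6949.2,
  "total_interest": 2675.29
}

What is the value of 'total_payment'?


6949.2


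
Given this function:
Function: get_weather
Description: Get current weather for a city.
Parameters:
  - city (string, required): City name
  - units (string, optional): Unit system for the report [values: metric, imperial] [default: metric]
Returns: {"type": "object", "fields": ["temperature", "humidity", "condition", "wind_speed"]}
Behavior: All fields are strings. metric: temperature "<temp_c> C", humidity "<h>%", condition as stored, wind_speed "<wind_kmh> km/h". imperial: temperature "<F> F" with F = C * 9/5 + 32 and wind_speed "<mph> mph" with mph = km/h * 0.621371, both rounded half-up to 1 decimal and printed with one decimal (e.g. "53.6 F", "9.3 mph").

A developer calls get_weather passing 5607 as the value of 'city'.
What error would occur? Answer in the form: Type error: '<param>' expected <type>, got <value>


Spec: 'city' is declared as string; 5607 is an integer.
Type error: 'city' expected string, got 5607


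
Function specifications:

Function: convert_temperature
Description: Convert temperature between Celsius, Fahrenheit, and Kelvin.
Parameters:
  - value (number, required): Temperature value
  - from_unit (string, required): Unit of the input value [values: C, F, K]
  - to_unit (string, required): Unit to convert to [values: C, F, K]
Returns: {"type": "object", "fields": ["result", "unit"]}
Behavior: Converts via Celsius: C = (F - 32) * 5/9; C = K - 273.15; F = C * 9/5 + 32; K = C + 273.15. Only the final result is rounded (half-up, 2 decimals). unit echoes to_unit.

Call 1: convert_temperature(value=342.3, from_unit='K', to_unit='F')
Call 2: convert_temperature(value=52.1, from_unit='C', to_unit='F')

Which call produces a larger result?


Call 1:
  To C: 342.3 - 273.15 = 69.15
  To F: 69.15 * 9/5 + 32 = 156.47
  Round to 2 decimals: 156.47
  -> 156.47 F
Call 2:
  Input already in C: 52.1
  To F: 52.1 * 9/5 + 32 = 125.78
  Round to 2 decimals: 125.78
  -> 125.78 F
Call 1 (156.47 F)


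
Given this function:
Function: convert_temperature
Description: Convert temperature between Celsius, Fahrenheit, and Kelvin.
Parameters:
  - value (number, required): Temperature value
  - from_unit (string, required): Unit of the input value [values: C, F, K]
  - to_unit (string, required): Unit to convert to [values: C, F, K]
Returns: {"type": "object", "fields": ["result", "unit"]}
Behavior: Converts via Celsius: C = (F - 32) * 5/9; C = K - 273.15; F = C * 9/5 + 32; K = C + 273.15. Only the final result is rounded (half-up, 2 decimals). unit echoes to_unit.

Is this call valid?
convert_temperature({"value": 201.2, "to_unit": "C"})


Checking required parameters...
Missing required parameter: from_unit
Invalid - missing required parameter 'from_unit'


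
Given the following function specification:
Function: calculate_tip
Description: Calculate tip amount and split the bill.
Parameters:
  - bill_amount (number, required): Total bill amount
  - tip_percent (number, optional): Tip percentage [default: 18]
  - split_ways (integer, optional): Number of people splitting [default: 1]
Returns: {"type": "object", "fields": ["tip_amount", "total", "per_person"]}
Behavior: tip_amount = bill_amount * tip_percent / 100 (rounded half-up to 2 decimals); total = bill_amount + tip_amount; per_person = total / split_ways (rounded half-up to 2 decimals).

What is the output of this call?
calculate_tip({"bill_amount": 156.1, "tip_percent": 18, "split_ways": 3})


tip_amount = 156.1 * 18/100 = 28.098 -> 28.10
total = 156.1 + 28.10 = 184.20
per_person = 184.20 / 3 = 61.4 -> 61.40
Output:
{"tip_amount": 28.1, "total": 184.2, "per_person": 61.4}


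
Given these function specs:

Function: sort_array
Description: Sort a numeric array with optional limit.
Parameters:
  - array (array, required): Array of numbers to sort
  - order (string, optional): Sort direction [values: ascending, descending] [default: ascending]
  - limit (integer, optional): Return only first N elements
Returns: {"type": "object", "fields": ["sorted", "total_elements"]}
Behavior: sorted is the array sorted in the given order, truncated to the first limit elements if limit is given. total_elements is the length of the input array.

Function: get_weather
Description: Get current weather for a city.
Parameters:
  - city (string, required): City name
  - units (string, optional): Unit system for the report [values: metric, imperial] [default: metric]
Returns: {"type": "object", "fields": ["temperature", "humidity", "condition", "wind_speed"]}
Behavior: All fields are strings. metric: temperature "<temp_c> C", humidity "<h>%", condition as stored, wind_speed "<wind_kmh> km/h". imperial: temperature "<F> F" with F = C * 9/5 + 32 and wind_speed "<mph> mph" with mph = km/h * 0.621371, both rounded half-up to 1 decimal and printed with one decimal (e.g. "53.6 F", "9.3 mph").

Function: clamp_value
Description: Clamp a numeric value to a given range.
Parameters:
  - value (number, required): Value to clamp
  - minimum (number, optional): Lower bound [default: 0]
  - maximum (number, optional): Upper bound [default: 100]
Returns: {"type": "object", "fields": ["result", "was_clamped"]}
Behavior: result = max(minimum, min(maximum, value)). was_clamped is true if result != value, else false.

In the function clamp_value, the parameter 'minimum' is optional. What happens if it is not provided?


The clamp_value spec declares:
  - minimum (number, optional): Lower bound [default: 0]
It defaults to 0


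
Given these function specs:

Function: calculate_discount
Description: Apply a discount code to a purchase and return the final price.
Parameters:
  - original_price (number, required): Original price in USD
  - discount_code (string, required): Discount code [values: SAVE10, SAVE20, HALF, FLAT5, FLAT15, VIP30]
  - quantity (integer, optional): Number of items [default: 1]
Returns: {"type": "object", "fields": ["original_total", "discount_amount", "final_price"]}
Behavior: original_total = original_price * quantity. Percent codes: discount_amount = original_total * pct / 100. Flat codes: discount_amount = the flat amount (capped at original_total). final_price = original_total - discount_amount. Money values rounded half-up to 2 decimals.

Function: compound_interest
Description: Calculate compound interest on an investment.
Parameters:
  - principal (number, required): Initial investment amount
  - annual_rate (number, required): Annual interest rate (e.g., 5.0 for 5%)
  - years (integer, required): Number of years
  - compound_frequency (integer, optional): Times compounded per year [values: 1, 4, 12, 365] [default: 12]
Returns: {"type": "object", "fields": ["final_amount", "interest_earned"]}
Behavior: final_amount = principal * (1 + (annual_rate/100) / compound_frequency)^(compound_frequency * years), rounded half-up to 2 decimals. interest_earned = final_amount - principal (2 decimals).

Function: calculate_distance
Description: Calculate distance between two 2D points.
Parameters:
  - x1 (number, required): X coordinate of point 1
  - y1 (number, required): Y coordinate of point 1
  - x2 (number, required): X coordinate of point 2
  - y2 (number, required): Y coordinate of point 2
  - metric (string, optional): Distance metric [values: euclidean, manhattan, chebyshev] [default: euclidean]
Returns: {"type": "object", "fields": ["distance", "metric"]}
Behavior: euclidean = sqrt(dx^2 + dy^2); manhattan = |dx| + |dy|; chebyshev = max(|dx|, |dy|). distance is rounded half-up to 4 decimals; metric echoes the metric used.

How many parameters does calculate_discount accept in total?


Parameters of calculate_discount: original_price (required), discount_code (required), quantity (optional)
Total:
3


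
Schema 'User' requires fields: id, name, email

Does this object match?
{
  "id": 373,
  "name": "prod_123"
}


Checking required fields...
Missing: email
Invalid - missing required field 'email'


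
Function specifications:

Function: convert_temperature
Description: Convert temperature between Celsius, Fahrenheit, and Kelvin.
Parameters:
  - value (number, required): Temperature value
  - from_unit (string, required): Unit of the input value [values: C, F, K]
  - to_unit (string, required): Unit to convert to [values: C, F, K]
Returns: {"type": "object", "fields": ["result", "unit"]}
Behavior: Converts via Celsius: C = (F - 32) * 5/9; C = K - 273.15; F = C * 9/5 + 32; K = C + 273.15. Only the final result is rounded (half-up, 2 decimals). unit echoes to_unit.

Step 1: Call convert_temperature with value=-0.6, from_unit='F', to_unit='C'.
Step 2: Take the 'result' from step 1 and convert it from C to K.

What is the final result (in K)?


Step 1: convert_temperature(value=-0.6, from_unit=F, to_unit=C)
  To C: (-0.6 - 32) * 5/9 = -18.111111
  Target is C: -18.111111
  Round to 2 decimals: -18.11
  -> result = -18.11 C
Step 2: convert_temperature(value=-18.11, from_unit=C, to_unit=K)
  Input already in C: -18.11
  To K: -18.11 + 273.15 = 255.04
  Round to 2 decimals: 255.04
  -> result = 255.04 K
255.04 K


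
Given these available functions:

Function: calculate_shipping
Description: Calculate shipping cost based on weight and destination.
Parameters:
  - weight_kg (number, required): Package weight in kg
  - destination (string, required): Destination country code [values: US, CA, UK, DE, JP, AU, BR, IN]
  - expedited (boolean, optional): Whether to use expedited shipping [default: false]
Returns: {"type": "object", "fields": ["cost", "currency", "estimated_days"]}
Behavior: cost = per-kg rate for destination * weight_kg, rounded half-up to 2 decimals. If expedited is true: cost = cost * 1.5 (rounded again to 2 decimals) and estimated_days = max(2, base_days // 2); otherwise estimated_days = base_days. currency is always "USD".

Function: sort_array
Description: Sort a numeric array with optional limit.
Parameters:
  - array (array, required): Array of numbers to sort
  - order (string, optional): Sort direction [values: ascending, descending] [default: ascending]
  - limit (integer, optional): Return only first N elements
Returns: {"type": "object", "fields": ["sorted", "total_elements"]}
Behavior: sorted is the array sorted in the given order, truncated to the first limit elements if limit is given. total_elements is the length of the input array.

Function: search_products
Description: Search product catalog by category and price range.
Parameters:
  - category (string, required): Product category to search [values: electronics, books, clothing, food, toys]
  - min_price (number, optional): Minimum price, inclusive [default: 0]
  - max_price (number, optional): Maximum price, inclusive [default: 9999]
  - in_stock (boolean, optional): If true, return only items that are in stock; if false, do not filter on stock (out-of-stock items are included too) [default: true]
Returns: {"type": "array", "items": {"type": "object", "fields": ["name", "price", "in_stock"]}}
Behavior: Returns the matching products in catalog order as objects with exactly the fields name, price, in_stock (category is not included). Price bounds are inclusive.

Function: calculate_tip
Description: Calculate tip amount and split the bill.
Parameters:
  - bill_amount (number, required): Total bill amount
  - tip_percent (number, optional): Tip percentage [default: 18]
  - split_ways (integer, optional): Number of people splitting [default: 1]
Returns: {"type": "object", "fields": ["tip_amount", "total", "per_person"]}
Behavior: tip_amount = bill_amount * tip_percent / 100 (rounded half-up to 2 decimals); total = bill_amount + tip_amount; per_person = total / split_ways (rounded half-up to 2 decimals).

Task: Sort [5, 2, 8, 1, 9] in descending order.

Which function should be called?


The task needs a function whose description is: Sort a numeric array with optional limit.
sort_array


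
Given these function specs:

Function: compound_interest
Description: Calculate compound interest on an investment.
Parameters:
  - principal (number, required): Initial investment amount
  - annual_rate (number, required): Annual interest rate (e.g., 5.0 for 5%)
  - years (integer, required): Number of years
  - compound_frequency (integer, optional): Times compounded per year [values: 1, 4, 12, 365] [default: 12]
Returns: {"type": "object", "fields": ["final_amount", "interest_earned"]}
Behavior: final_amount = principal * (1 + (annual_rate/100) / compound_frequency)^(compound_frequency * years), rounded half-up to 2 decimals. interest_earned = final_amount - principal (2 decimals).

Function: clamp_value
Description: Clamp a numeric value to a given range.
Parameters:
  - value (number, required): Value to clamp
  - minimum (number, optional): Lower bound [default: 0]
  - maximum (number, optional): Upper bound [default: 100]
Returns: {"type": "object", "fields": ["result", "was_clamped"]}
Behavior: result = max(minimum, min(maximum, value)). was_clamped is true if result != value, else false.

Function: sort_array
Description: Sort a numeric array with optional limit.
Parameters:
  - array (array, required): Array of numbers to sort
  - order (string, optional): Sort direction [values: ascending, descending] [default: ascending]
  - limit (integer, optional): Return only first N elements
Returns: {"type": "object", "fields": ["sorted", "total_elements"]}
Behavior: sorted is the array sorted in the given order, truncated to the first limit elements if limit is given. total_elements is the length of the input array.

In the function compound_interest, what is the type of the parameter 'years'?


The compound_interest spec declares:
  - years (integer, required): Number of years
Type:
integer


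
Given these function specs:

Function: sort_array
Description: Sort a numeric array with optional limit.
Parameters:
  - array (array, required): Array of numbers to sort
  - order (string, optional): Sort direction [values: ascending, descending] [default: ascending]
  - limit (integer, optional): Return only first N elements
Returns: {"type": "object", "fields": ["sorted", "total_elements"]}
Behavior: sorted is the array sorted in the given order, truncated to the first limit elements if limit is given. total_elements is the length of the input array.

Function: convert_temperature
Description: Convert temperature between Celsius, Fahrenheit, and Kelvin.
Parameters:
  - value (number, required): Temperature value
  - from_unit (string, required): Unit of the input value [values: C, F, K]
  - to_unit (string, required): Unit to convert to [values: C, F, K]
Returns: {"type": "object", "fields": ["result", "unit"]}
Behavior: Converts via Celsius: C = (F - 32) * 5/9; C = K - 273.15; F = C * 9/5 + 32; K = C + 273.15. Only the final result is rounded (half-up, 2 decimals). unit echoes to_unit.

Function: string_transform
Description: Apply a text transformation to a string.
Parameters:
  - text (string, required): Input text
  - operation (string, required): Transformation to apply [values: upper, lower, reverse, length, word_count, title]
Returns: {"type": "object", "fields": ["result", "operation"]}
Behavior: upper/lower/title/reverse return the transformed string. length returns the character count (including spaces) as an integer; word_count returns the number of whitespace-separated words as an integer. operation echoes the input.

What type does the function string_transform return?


The string_transform spec declares Returns: {"type": "object", "fields": ["result", "operation"]}
Type:
object


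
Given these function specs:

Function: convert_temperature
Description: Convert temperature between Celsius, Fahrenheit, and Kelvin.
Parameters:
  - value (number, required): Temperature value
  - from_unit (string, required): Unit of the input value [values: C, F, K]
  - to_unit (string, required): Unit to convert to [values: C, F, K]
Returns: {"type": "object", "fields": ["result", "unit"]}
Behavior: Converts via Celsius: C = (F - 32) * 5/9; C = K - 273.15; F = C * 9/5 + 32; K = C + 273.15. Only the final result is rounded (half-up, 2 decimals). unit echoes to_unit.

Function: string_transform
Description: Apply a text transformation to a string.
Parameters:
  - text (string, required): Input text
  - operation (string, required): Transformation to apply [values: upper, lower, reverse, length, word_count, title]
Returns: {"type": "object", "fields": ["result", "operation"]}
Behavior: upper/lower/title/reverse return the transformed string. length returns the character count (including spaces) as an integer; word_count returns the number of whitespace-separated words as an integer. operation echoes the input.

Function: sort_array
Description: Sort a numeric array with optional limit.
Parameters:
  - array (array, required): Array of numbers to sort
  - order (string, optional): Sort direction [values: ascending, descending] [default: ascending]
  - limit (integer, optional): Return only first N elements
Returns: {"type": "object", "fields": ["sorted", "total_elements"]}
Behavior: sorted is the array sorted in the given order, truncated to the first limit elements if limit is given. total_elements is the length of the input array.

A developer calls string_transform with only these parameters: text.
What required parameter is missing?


Required parameters: text, operation
Provided: text
Missing: operation
operation


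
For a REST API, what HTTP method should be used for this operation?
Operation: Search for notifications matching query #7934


GET = read, POST = create, PUT = update/replace, DELETE = remove
This operation is a read.
GET


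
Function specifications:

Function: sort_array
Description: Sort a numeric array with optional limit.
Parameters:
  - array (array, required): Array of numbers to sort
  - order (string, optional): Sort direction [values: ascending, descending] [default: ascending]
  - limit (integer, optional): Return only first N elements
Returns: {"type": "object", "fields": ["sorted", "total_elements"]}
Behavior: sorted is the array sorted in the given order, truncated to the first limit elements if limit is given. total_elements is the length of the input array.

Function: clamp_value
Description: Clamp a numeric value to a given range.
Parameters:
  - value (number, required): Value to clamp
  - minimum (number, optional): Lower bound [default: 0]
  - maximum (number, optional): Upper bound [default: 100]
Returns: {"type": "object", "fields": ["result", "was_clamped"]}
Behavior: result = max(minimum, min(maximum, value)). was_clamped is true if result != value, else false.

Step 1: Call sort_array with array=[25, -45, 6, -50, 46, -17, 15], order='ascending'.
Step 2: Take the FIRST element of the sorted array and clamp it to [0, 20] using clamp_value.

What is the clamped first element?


Step 1: sort_array(order=ascending)
  sorted: [-50, -45, -17, 6, 15, 25, 46]
  -> first element = -50
Step 2: clamp_value(value=-50, minimum=0, maximum=20)
  result = max(0, min(20, -50)) = max(0, -50) = 0
  was_clamped = (0 != -50) = true
  -> result = 0
0


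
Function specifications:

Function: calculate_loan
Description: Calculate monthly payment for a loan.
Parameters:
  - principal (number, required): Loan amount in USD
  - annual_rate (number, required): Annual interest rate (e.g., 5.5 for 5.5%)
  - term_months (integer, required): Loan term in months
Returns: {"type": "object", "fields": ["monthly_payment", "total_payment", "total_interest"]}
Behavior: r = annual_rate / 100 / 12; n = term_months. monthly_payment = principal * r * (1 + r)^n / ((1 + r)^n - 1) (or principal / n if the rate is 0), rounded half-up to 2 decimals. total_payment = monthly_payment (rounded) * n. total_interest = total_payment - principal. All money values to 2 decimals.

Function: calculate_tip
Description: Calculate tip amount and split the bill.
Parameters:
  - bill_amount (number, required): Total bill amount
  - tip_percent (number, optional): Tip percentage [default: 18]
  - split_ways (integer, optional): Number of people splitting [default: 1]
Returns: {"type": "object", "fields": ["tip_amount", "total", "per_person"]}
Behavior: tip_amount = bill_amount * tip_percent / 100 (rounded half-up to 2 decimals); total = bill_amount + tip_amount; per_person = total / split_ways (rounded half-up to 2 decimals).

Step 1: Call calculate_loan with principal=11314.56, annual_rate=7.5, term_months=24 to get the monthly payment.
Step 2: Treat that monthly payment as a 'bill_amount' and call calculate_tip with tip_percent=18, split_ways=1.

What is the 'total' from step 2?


Step 1: calculate_loan(principal=11314.56, annual_rate=7.5, term_months=24)
  r = 7.5 / 100 / 12 = 0.00625 (keep full precision)
  (1 + r)^24 = 1.16129202
  monthly_payment = 11314.56 * 0.00625 * 1.16129202 / (1.16129202 - 1) = 509.150591 -> 509.15
  total_payment = 509.15 * 24 = 12219.60
  total_interest = 12219.60 - 11314.56 = 905.04
  -> monthly_payment = 509.15
Step 2: calculate_tip(bill_amount=509.15, tip_percent=18, split_ways=1)
  tip_amount = 509.15 * 18/100 = 91.647 -> 91.65
  total = 509.15 + 91.65 = 600.80
  per_person = 600.80 / 1 = 600.8 -> 600.80
  -> total = 600.80
$600.80


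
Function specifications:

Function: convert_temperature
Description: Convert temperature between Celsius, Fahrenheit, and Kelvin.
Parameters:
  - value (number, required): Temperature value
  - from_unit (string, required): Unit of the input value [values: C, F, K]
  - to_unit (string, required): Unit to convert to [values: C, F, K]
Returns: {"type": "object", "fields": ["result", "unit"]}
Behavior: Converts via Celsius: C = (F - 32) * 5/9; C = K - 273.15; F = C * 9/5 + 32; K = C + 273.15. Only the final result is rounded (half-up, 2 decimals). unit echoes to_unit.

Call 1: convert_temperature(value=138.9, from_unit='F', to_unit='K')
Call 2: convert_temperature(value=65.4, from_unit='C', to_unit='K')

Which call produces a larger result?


Call 1:
  To C: (138.9 - 32) * 5/9 = 59.388889
  To K: 59.388889 + 273.15 = 332.538889
  Round to 2 decimals: 332.54
  -> 332.54 K
Call 2:
  Input already in C: 65.4
  To K: 65.4 + 273.15 = 338.55
  Round to 2 decimals: 338.55
  -> 338.55 K
Call 2 (338.55 K)


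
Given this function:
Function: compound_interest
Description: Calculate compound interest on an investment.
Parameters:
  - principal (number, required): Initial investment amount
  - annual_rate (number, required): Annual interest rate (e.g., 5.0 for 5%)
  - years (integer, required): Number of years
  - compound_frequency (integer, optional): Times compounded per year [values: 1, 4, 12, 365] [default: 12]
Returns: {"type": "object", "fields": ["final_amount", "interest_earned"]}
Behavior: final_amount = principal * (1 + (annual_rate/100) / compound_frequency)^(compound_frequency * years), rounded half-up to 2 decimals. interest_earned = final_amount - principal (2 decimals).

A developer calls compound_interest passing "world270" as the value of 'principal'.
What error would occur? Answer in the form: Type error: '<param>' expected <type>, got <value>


Spec: 'principal' is declared as number; "world270" is a string.
Type error: 'principal' expected number, got "world270"


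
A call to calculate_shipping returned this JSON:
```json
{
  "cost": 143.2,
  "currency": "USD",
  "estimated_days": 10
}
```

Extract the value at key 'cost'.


143.2


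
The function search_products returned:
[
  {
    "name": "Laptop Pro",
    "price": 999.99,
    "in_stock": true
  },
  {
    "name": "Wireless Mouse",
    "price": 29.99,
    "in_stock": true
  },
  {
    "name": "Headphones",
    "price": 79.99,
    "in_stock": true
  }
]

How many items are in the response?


Items: Laptop Pro, Wireless Mouse, Headphones
3


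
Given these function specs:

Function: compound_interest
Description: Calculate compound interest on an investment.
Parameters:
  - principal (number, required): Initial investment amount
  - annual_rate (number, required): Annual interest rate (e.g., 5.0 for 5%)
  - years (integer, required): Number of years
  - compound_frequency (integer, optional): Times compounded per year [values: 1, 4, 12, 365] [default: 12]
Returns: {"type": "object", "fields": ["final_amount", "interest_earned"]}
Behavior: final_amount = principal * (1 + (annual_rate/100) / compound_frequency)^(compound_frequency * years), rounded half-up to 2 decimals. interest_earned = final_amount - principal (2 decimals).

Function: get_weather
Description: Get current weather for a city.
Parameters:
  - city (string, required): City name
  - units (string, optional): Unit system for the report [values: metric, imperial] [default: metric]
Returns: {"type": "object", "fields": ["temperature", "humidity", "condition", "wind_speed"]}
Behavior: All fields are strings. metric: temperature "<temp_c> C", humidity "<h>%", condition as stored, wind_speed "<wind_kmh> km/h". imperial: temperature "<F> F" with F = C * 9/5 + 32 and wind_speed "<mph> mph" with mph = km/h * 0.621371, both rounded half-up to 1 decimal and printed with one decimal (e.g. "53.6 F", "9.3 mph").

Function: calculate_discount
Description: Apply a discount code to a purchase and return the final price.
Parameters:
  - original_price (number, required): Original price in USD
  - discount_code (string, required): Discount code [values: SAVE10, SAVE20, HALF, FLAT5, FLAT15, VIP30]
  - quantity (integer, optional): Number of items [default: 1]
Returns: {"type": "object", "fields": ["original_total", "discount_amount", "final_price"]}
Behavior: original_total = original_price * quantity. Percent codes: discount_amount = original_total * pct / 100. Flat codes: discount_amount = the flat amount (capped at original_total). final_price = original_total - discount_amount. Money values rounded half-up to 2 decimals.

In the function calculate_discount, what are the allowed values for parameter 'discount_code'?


The calculate_discount spec declares:
  - discount_code (string, required): Discount code [values: SAVE10, SAVE20, HALF, FLAT5, FLAT15, VIP30]
Allowed values:
SAVE10, SAVE20, HALF, FLAT5, FLAT15, VIP30


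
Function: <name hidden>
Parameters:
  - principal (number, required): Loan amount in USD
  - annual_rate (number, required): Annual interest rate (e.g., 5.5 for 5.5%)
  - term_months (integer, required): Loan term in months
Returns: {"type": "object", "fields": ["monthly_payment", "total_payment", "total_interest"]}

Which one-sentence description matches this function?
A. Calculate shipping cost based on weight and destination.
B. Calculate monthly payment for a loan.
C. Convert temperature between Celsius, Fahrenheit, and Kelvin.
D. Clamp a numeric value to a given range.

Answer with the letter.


Parameters principal, annual_rate, term_months and return ["monthly_payment", "total_payment", "total_interest"] fit: Calculate monthly payment for a loan.
B


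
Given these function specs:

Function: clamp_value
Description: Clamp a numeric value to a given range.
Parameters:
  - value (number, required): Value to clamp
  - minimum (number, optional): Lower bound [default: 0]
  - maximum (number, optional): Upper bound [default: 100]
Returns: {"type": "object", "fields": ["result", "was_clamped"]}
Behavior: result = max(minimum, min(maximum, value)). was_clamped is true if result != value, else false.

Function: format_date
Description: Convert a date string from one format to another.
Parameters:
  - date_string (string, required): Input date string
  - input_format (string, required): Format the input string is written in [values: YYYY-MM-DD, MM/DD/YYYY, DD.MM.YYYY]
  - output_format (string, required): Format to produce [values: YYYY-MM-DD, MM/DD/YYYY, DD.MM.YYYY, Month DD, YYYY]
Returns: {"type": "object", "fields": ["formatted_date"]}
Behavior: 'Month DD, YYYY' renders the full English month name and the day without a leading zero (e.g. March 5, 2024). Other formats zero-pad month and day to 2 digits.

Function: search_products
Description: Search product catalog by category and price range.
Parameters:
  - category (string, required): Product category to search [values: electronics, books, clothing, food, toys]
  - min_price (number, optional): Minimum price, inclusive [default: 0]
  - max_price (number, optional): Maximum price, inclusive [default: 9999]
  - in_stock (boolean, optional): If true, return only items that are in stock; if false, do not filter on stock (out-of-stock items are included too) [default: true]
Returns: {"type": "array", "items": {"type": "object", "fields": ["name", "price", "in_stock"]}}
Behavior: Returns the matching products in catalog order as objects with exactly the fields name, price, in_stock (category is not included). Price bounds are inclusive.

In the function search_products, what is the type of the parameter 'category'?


The search_products spec declares:
  - category (string, required): Product category to search [values: electronics, books, clothing, food, toys]
Type:
string


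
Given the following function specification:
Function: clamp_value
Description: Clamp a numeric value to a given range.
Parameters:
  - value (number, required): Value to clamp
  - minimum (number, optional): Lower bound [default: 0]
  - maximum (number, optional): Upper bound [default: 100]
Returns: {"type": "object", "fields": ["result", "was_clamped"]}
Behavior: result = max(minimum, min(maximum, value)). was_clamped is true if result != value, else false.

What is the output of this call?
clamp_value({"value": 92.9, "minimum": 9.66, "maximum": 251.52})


result = max(9.66, min(251.52, 92.9)) = max(9.66, 92.9) = 92.9
was_clamped = (92.9 != 92.9) = false
Output:
{"result": 92.9, "was_clamped": false}


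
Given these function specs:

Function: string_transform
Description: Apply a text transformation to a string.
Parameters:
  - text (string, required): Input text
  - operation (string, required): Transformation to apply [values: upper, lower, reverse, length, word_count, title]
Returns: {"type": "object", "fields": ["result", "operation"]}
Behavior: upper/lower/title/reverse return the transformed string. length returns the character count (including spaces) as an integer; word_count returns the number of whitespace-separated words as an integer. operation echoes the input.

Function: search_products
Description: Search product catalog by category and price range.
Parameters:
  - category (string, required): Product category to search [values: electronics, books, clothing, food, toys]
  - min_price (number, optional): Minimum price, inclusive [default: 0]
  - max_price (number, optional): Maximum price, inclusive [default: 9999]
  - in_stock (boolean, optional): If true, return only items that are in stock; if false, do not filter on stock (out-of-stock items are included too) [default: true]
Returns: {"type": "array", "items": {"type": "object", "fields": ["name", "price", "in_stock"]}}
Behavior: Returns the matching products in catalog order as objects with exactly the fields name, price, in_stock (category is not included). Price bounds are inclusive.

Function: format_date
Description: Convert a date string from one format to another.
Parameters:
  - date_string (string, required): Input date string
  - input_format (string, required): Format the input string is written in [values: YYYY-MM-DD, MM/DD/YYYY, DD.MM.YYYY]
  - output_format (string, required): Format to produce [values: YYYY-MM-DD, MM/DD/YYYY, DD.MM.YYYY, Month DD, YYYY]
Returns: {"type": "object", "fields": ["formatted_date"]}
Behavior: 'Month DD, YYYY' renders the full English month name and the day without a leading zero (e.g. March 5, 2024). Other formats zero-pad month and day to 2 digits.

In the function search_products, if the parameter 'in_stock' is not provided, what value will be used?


The search_products spec declares:
  - in_stock (boolean, optional): If true, return only items that are in stock; if false, do not filter on stock (out-of-stock items are included too) [default: true]
Default:
true


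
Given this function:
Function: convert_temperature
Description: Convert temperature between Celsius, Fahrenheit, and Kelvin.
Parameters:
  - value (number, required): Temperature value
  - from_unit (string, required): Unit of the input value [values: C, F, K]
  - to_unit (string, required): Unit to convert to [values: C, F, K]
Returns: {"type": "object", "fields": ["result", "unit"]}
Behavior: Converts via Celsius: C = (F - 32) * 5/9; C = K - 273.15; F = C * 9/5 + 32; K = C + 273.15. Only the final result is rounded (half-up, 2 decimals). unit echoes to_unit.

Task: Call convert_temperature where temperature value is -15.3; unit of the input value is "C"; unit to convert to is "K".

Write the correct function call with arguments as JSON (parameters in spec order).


Mapping each described value to its parameter name:
  'Temperature value' -> value = -15.3
  'Unit of the input value' -> from_unit = "C"
  'Unit to convert to' -> to_unit = "K"
convert_temperature({"value": -15.3, "from_unit": "C", "to_unit": "K"})


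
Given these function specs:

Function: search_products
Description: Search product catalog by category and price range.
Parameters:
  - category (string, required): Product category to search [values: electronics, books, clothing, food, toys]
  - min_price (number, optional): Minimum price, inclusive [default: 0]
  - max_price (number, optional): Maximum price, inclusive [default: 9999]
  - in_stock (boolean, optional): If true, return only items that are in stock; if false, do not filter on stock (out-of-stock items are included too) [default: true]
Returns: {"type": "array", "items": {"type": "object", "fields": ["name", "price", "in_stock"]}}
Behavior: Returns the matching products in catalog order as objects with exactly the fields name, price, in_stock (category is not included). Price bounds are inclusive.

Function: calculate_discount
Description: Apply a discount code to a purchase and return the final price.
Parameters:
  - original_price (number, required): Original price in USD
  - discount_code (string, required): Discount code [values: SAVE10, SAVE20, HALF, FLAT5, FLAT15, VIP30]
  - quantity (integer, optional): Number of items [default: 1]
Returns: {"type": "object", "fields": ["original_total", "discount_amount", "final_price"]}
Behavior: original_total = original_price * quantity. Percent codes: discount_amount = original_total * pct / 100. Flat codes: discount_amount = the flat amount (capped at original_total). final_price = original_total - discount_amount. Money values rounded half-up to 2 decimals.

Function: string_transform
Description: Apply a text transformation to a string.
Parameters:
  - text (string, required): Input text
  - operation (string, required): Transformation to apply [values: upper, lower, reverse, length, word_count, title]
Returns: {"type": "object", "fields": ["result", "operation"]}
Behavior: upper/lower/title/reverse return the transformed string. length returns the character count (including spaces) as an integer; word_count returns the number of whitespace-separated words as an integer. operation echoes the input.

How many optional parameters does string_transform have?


Parameters of string_transform: text (required), operation (required)
Optional count:
0
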